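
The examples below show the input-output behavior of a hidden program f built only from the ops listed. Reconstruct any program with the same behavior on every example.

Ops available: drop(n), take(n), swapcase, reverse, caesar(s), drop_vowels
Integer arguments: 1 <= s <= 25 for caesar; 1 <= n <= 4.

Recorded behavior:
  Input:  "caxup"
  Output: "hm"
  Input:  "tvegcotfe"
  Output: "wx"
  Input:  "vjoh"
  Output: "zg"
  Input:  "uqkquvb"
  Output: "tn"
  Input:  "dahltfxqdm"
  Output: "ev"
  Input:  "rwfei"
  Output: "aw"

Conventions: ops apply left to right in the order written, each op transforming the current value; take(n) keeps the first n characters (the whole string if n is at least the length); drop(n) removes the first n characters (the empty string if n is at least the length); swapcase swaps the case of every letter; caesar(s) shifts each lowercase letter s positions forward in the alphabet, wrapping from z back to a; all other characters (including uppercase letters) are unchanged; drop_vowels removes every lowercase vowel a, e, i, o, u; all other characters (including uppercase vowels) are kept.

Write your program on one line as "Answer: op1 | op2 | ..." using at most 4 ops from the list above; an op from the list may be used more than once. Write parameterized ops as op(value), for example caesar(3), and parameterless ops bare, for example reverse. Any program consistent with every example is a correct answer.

caesar(3) | caesar(15) | reverse | take(2)

Check, running the answer program on each example:
  "caxup" -> "fdaxs" -> "uspmh" -> "hmpsu" -> "hm"
  "tvegcotfe" -> "wyhjfrwih" -> "lnwyuglxw" -> "wxlguywnl" -> "wx"
  "vjoh" -> "ymrk" -> "nbgz" -> "zgbn" -> "zg"
  "uqkquvb" -> "xtntxye" -> "micimnt" -> "tnmicim" -> "tn"
  "dahltfxqdm" -> "gdkowiatgp" -> "vszdlxpive" -> "evipxldzsv" -> "ev"
  "rwfei" -> "uzihl" -> "joxwa" -> "awxoj" -> "aw"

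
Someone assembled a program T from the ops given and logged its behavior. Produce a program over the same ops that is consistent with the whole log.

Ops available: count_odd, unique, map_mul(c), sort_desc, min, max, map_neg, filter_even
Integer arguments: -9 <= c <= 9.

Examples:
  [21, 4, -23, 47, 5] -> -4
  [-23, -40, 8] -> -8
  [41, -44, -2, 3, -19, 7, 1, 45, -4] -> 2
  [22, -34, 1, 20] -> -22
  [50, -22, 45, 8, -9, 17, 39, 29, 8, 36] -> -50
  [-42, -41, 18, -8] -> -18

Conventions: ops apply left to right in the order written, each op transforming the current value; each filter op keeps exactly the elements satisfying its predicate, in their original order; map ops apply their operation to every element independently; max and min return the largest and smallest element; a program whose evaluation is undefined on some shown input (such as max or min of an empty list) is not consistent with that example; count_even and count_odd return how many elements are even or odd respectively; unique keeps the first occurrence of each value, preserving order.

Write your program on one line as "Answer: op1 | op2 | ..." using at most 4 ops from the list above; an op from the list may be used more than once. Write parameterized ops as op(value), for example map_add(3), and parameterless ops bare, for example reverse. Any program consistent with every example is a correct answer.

map_neg | filter_even | min

Check, running the answer program on each example:
  [21, 4, -23, 47, 5] -> [-21, -4, 23, -47, -5] -> [-4] -> -4
  [-23, -40, 8] -> [23, 40, -8] -> [40, -8] -> -8
  [41, -44, -2, 3, -19, 7, 1, 45, -4] -> [-41, 44, 2, -3, 19, -7, -1, -45, 4] -> [44, 2, 4] -> 2
  [22, -34, 1, 20] -> [-22, 34, -1, -20] -> [-22, 34, -20] -> -22
  [50, -22, 45, 8, -9, 17, 39, 29, 8, 36] -> [-50, 22, -45, -8, 9, -17, -39, -29, -8, -36] -> [-50, 22, -8, -8, -36] -> -50
  [-42, -41, 18, -8] -> [42, 41, -18, 8] -> [42, -18, 8] -> -18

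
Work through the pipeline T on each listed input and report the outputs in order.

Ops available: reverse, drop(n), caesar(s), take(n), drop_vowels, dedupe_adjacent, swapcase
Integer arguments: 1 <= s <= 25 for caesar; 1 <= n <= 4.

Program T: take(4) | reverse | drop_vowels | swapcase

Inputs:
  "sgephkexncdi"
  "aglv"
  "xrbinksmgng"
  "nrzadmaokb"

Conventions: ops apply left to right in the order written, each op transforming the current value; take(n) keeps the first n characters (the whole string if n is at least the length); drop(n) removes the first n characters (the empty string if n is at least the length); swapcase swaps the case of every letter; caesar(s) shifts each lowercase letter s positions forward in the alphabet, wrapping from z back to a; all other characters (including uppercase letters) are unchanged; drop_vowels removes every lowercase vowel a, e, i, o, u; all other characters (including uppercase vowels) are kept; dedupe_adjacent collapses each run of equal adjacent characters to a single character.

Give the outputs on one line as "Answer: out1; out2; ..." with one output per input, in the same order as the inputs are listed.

"PGS"; "VLG"; "BRX"; "ZRN"

Execution, op by op:
  "sgephkexncdi" -> "sgep" -> "pegs" -> "pgs" -> "PGS"
  "aglv" -> "aglv" -> "vlga" -> "vlg" -> "VLG"
  "xrbinksmgng" -> "xrbi" -> "ibrx" -> "brx" -> "BRX"
  "nrzadmaokb" -> "nrza" -> "azrn" -> "zrn" -> "ZRN"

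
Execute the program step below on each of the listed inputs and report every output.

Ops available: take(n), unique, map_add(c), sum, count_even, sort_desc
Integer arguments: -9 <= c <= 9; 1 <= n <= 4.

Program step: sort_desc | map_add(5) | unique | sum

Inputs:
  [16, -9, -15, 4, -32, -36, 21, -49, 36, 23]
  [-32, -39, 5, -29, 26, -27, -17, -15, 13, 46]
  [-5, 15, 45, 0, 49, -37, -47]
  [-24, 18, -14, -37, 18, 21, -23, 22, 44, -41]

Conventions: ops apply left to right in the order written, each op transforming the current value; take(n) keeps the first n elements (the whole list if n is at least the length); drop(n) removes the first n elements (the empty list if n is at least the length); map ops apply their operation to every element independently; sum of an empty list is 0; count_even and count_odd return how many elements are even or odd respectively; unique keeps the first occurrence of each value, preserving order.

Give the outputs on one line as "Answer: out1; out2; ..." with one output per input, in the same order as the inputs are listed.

Execution, op by op:
  [16, -9, -15, 4, -32, -36, 21, -49, 36, 23] -> [36, 23, 21, 16, 4, -9, -15, -32, -36, -49] -> [41, 28, 26, 21, 9, -4, -10, -27, -31, -44] -> [41, 28, 26, 21, 9, -4, -10, -27, -31, -44] -> 9
  [-32, -39, 5, -29, 26, -27, -17, -15, 13, 46] -> [46, 26, 13, 5, -15, -17, -27, -29, -32, -39] -> [51, 31, 18, 10, -10, -12, -22, -24, -27, -34] -> [51, 31, 18, 10, -10, -12, -22, -24, -27, -34] -> -19
  [-5, 15, 45, 0, 49, -37, -47] -> [49, 45, 15, 0, -5, -37, -47] -> [54, 50, 20, 5, 0, -32, -42] -> [54, 50, 20, 5, 0, -32, -42] -> 55
  [-24, 18, -14, -37, 18, 21, -23, 22, 44, -41] -> [44, 22, 21, 18, 18, -14, -23, -24, -37, -41] -> [49, 27, 26, 23, 23, -9, -18, -19, -32, -36] -> [49, 27, 26, 23, -9, -18, -19, -32, -36] -> 11

9; -19; 55; 11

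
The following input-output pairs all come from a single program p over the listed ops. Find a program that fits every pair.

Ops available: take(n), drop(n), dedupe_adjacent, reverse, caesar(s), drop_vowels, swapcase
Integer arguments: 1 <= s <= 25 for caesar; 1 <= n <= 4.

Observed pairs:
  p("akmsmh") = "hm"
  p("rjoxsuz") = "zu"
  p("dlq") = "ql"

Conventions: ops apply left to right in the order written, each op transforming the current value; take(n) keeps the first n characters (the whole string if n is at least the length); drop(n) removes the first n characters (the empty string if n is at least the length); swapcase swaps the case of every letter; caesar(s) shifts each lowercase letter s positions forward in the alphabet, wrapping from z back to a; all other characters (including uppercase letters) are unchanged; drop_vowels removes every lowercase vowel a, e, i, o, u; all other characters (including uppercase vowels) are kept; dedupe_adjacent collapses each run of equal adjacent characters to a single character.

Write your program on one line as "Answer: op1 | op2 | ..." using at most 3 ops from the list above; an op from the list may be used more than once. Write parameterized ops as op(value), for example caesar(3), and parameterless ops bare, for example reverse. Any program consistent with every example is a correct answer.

drop(1) | reverse | take(2)

Check, running the answer program on each example:
  "akmsmh" -> "kmsmh" -> "hmsmk" -> "hm"
  "rjoxsuz" -> "joxsuz" -> "zusxoj" -> "zu"
  "dlq" -> "lq" -> "ql" -> "ql"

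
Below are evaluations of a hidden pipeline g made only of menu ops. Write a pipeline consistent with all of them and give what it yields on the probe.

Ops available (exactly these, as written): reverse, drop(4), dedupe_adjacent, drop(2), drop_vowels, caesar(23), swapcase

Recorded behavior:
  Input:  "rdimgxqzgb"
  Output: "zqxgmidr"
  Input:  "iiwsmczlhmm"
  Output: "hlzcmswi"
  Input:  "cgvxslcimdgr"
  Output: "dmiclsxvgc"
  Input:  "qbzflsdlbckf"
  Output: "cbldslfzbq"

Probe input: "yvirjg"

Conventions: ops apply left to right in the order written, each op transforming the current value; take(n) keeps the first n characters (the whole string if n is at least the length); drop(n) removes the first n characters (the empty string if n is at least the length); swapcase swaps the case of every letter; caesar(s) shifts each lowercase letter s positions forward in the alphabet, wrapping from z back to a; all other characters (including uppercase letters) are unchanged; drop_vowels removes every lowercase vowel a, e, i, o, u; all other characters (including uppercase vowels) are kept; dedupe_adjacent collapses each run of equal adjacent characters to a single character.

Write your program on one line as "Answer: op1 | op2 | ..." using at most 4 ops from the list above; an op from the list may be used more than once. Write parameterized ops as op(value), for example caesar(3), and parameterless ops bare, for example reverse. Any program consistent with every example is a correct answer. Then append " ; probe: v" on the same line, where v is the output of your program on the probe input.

reverse | drop(2) | dedupe_adjacent ; probe: "rivy"

Check, running the answer program on each example:
  "rdimgxqzgb" -> "bgzqxgmidr" -> "zqxgmidr" -> "zqxgmidr"
  "iiwsmczlhmm" -> "mmhlzcmswii" -> "hlzcmswii" -> "hlzcmswi"
  "cgvxslcimdgr" -> "rgdmiclsxvgc" -> "dmiclsxvgc" -> "dmiclsxvgc"
  "qbzflsdlbckf" -> "fkcbldslfzbq" -> "cbldslfzbq" -> "cbldslfzbq"
  probe: "yvirjg" -> "gjrivy" -> "rivy" -> "rivy"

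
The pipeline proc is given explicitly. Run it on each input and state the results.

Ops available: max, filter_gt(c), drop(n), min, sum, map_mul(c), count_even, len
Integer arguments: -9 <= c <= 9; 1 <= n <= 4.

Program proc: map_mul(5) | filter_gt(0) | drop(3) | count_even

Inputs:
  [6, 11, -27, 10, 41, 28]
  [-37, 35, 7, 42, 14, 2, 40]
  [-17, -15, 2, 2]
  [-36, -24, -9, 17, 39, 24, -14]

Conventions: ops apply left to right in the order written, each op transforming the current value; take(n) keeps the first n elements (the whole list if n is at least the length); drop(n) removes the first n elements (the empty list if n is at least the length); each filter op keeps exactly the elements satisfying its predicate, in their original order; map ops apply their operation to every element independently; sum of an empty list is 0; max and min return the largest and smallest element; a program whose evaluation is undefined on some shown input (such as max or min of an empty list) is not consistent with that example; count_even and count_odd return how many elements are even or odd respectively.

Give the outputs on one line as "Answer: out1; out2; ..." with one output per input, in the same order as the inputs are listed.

1; 3; 0; 0

Execution, op by op:
  [6, 11, -27, 10, 41, 28] -> [30, 55, -135, 50, 205, 140] -> [30, 55, 50, 205, 140] -> [205, 140] -> 1
  [-37, 35, 7, 42, 14, 2, 40] -> [-185, 175, 35, 210, 70, 10, 200] -> [175, 35, 210, 70, 10, 200] -> [70, 10, 200] -> 3
  [-17, -15, 2, 2] -> [-85, -75, 10, 10] -> [10, 10] -> [] -> 0
  [-36, -24, -9, 17, 39, 24, -14] -> [-180, -120, -45, 85, 195, 120, -70] -> [85, 195, 120] -> [] -> 0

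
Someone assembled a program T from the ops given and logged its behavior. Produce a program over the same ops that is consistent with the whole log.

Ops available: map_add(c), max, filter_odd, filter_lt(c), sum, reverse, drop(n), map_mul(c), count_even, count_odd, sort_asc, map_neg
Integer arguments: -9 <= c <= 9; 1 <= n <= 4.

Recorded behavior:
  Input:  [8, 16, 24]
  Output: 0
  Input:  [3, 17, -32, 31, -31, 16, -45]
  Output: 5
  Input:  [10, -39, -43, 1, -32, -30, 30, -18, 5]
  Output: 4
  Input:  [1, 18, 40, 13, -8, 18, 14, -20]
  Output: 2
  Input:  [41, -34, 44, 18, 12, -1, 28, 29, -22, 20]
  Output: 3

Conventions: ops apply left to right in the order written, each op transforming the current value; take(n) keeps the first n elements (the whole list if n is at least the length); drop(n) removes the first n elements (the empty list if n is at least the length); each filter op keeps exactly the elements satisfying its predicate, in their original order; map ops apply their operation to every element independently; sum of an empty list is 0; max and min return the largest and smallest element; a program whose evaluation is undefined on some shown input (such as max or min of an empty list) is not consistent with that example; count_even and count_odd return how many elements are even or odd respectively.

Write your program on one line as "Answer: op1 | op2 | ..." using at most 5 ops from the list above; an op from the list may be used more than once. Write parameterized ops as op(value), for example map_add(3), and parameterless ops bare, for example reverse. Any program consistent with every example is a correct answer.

map_mul(7) | map_add(5) | map_neg | count_even

Check, running the answer program on each example:
  [8, 16, 24] -> [56, 112, 168] -> [61, 117, 173] -> [-61, -117, -173] -> 0
  [3, 17, -32, 31, -31, 16, -45] -> [21, 119, -224, 217, -217, 112, -315] -> [26, 124, -219, 222, -212, 117, -310] -> [-26, -124, 219, -222, 212, -117, 310] -> 5
  [10, -39, -43, 1, -32, -30, 30, -18, 5] -> [70, -273, -301, 7, -224, -210, 210, -126, 35] -> [75, -268, -296, 12, -219, -205, 215, -121, 40] -> [-75, 268, 296, -12, 219, 205, -215, 121, -40] -> 4
  [1, 18, 40, 13, -8, 18, 14, -20] -> [7, 126, 280, 91, -56, 126, 98, -140] -> [12, 131, 285, 96, -51, 131, 103, -135] -> [-12, -131, -285, -96, 51, -131, -103, 135] -> 2
  [41, -34, 44, 18, 12, -1, 28, 29, -22, 20] -> [287, -238, 308, 126, 84, -7, 196, 203, -154, 140] -> [292, -233, 313, 131, 89, -2, 201, 208, -149, 145] -> [-292, 233, -313, -131, -89, 2, -201, -208, 149, -145] -> 3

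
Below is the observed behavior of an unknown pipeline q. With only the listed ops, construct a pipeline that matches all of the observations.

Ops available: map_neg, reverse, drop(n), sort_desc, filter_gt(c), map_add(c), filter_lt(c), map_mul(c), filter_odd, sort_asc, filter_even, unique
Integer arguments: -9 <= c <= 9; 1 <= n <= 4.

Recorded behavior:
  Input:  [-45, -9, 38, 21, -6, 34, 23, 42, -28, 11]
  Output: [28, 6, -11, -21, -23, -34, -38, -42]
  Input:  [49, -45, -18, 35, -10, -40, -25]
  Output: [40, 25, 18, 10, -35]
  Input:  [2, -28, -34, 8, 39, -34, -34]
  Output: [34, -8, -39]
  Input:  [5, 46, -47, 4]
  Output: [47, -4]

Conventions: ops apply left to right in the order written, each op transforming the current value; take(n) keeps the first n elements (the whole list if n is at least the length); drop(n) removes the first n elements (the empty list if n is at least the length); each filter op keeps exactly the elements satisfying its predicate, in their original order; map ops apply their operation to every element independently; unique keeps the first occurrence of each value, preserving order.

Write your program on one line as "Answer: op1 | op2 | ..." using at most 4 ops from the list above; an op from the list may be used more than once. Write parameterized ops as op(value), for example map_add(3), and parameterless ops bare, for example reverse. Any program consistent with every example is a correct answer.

drop(2) | unique | map_neg | sort_desc

Check, running the answer program on each example:
  [-45, -9, 38, 21, -6, 34, 23, 42, -28, 11] -> [38, 21, -6, 34, 23, 42, -28, 11] -> [38, 21, -6, 34, 23, 42, -28, 11] -> [-38, -21, 6, -34, -23, -42, 28, -11] -> [28, 6, -11, -21, -23, -34, -38, -42]
  [49, -45, -18, 35, -10, -40, -25] -> [-18, 35, -10, -40, -25] -> [-18, 35, -10, -40, -25] -> [18, -35, 10, 40, 25] -> [40, 25, 18, 10, -35]
  [2, -28, -34, 8, 39, -34, -34] -> [-34, 8, 39, -34, -34] -> [-34, 8, 39] -> [34, -8, -39] -> [34, -8, -39]
  [5, 46, -47, 4] -> [-47, 4] -> [-47, 4] -> [47, -4] -> [47, -4]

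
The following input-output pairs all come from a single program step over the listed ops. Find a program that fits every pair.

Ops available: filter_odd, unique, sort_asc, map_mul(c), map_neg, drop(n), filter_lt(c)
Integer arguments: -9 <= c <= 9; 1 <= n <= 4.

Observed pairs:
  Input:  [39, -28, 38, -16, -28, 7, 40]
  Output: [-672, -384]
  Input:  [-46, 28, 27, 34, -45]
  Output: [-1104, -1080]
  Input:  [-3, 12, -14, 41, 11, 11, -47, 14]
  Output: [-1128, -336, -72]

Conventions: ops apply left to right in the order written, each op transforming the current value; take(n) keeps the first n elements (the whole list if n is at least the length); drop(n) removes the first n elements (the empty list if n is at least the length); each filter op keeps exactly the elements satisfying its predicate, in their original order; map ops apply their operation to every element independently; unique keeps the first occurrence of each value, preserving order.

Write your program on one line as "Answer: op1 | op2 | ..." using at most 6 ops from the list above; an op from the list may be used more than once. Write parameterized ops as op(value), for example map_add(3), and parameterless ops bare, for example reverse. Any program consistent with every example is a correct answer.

map_mul(4) | map_mul(6) | unique | filter_lt(-7) | sort_asc

Check, running the answer program on each example:
  [39, -28, 38, -16, -28, 7, 40] -> [156, -112, 152, -64, -112, 28, 160] -> [936, -672, 912, -384, -672, 168, 960] -> [936, -672, 912, -384, 168, 960] -> [-672, -384] -> [-672, -384]
  [-46, 28, 27, 34, -45] -> [-184, 112, 108, 136, -180] -> [-1104, 672, 648, 816, -1080] -> [-1104, 672, 648, 816, -1080] -> [-1104, -1080] -> [-1104, -1080]
  [-3, 12, -14, 41, 11, 11, -47, 14] -> [-12, 48, -56, 164, 44, 44, -188, 56] -> [-72, 288, -336, 984, 264, 264, -1128, 336] -> [-72, 288, -336, 984, 264, -1128, 336] -> [-72, -336, -1128] -> [-1128, -336, -72]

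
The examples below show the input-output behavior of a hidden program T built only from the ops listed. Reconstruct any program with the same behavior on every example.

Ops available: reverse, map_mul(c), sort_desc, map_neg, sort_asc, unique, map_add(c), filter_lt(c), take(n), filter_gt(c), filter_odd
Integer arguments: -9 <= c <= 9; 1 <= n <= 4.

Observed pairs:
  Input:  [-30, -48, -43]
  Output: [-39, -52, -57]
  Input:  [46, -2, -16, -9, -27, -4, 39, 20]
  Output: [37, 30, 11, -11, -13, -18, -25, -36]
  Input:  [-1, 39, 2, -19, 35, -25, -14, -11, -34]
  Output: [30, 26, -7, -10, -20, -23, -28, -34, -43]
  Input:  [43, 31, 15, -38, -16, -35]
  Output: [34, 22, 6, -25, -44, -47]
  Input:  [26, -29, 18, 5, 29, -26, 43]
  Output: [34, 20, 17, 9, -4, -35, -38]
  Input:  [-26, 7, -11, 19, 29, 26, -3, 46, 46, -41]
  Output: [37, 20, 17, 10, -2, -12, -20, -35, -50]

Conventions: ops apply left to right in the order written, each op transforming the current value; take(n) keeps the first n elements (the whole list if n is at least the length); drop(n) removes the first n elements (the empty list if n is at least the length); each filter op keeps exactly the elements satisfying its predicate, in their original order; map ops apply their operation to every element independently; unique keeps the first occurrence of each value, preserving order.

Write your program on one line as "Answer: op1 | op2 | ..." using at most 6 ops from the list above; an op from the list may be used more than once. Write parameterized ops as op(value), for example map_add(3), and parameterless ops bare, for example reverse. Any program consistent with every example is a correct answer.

unique | reverse | map_add(-9) | sort_asc | reverse

Check, running the answer program on each example:
  [-30, -48, -43] -> [-30, -48, -43] -> [-43, -48, -30] -> [-52, -57, -39] -> [-57, -52, -39] -> [-39, -52, -57]
  [46, -2, -16, -9, -27, -4, 39, 20] -> [46, -2, -16, -9, -27, -4, 39, 20] -> [20, 39, -4, -27, -9, -16, -2, 46] -> [11, 30, -13, -36, -18, -25, -11, 37] -> [-36, -25, -18, -13, -11, 11, 30, 37] -> [37, 30, 11, -11, -13, -18, -25, -36]
  [-1, 39, 2, -19, 35, -25, -14, -11, -34] -> [-1, 39, 2, -19, 35, -25, -14, -11, -34] -> [-34, -11, -14, -25, 35, -19, 2, 39, -1] -> [-43, -20, -23, -34, 26, -28, -7, 30, -10] -> [-43, -34, -28, -23, -20, -10, -7, 26, 30] -> [30, 26, -7, -10, -20, -23, -28, -34, -43]
  [43, 31, 15, -38, -16, -35] -> [43, 31, 15, -38, -16, -35] -> [-35, -16, -38, 15, 31, 43] -> [-44, -25, -47, 6, 22, 34] -> [-47, -44, -25, 6, 22, 34] -> [34, 22, 6, -25, -44, -47]
  [26, -29, 18, 5, 29, -26, 43] -> [26, -29, 18, 5, 29, -26, 43] -> [43, -26, 29, 5, 18, -29, 26] -> [34, -35, 20, -4, 9, -38, 17] -> [-38, -35, -4, 9, 17, 20, 34] -> [34, 20, 17, 9, -4, -35, -38]
  [-26, 7, -11, 19, 29, 26, -3, 46, 46, -41] -> [-26, 7, -11, 19, 29, 26, -3, 46, -41] -> [-41, 46, -3, 26, 29, 19, -11, 7, -26] -> [-50, 37, -12, 17, 20, 10, -20, -2, -35] -> [-50, -35, -20, -12, -2, 10, 17, 20, 37] -> [37, 20, 17, 10, -2, -12, -20, -35, -50]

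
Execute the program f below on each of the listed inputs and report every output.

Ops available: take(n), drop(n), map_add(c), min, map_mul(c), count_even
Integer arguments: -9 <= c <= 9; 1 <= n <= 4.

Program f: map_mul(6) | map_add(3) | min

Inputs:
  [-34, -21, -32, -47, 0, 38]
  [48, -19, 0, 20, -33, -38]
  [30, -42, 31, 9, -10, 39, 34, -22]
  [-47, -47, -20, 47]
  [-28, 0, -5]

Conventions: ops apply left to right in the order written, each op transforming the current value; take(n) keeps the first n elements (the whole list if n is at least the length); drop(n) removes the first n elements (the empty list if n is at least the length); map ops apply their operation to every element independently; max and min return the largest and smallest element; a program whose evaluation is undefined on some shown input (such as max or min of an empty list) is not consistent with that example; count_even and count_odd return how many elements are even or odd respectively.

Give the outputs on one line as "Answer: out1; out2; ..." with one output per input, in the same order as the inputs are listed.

Execution, op by op:
  [-34, -21, -32, -47, 0, 38] -> [-204, -126, -192, -282, 0, 228] -> [-201, -123, -189, -279, 3, 231] -> -279
  [48, -19, 0, 20, -33, -38] -> [288, -114, 0, 120, -198, -228] -> [291, -111, 3, 123, -195, -225] -> -225
  [30, -42, 31, 9, -10, 39, 34, -22] -> [180, -252, 186, 54, -60, 234, 204, -132] -> [183, -249, 189, 57, -57, 237, 207, -129] -> -249
  [-47, -47, -20, 47] -> [-282, -282, -120, 282] -> [-279, -279, -117, 285] -> -279
  [-28, 0, -5] -> [-168, 0, -30] -> [-165, 3, -27] -> -165

-279; -225; -249; -279; -165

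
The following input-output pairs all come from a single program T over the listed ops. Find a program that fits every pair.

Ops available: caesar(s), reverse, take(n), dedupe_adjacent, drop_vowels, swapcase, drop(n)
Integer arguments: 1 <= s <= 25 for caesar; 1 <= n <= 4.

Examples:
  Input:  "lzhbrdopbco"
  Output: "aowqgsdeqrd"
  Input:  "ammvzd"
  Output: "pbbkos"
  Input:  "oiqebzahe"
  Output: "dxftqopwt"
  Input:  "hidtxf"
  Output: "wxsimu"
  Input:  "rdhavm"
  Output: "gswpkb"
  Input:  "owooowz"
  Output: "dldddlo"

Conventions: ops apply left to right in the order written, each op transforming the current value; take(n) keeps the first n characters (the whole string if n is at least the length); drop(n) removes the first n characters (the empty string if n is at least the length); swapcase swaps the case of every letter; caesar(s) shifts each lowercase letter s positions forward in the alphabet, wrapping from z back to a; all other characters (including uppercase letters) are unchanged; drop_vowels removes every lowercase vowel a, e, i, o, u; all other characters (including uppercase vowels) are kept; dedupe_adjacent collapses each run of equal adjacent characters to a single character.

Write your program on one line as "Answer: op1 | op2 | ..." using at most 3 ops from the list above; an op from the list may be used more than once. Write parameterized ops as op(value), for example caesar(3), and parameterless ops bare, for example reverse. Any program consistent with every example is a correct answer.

caesar(13) | caesar(2)

Check, running the answer program on each example:
  "lzhbrdopbco" -> "ymuoeqbcopb" -> "aowqgsdeqrd"
  "ammvzd" -> "nzzimq" -> "pbbkos"
  "oiqebzahe" -> "bvdromnur" -> "dxftqopwt"
  "hidtxf" -> "uvqgks" -> "wxsimu"
  "rdhavm" -> "equniz" -> "gswpkb"
  "owooowz" -> "bjbbbjm" -> "dldddlo"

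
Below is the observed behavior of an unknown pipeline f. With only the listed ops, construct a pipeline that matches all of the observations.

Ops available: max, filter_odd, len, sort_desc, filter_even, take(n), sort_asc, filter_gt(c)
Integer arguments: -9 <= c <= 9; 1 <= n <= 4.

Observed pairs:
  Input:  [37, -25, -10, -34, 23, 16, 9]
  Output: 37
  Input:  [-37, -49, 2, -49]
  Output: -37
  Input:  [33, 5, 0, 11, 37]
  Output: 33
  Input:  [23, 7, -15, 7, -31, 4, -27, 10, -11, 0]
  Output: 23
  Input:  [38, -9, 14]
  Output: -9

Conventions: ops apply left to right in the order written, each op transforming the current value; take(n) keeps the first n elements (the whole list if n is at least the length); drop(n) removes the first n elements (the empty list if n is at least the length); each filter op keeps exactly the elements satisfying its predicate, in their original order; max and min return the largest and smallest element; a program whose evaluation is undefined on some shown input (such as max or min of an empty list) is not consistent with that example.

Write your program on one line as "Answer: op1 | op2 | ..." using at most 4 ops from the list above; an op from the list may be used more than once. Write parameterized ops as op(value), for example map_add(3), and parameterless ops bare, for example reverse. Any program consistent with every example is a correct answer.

take(3) | sort_desc | filter_odd | max

Check, running the answer program on each example:
  [37, -25, -10, -34, 23, 16, 9] -> [37, -25, -10] -> [37, -10, -25] -> [37, -25] -> 37
  [-37, -49, 2, -49] -> [-37, -49, 2] -> [2, -37, -49] -> [-37, -49] -> -37
  [33, 5, 0, 11, 37] -> [33, 5, 0] -> [33, 5, 0] -> [33, 5] -> 33
  [23, 7, -15, 7, -31, 4, -27, 10, -11, 0] -> [23, 7, -15] -> [23, 7, -15] -> [23, 7, -15] -> 23
  [38, -9, 14] -> [38, -9, 14] -> [38, 14, -9] -> [-9] -> -9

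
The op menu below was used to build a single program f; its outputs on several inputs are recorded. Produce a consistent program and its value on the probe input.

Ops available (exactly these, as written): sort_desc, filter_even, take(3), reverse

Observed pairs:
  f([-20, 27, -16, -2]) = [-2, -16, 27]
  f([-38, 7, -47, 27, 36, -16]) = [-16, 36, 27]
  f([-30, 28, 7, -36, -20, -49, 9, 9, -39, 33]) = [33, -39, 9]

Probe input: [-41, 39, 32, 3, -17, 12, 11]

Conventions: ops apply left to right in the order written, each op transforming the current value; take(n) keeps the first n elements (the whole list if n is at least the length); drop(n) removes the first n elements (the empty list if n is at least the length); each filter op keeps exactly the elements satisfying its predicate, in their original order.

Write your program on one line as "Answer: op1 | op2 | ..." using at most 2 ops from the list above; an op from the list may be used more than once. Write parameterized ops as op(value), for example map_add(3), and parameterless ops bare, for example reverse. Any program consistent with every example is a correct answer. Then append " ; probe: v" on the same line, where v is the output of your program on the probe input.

reverse | take(3) ; probe: [11, 12, -17]

Check, running the answer program on each example:
  [-20, 27, -16, -2] -> [-2, -16, 27, -20] -> [-2, -16, 27]
  [-38, 7, -47, 27, 36, -16] -> [-16, 36, 27, -47, 7, -38] -> [-16, 36, 27]
  [-30, 28, 7, -36, -20, -49, 9, 9, -39, 33] -> [33, -39, 9, 9, -49, -20, -36, 7, 28, -30] -> [33, -39, 9]
  probe: [-41, 39, 32, 3, -17, 12, 11] -> [11, 12, -17, 3, 32, 39, -41] -> [11, 12, -17]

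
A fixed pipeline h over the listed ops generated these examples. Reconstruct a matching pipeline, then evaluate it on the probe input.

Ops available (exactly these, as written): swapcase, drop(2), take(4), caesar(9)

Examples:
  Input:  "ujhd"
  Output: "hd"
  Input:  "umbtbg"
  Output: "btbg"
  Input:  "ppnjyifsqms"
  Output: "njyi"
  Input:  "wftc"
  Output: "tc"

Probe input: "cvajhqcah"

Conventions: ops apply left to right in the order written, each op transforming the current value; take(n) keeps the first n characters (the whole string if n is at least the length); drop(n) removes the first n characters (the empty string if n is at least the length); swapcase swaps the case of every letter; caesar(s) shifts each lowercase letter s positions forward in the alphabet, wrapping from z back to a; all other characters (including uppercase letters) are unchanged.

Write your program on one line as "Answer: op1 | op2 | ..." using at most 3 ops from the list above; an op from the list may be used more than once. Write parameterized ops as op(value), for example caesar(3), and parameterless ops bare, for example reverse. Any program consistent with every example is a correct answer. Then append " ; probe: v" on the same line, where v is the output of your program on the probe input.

drop(2) | take(4) ; probe: "ajhq"

Check, running the answer program on each example:
  "ujhd" -> "hd" -> "hd"
  "umbtbg" -> "btbg" -> "btbg"
  "ppnjyifsqms" -> "njyifsqms" -> "njyi"
  "wftc" -> "tc" -> "tc"
  probe: "cvajhqcah" -> "ajhqcah" -> "ajhq"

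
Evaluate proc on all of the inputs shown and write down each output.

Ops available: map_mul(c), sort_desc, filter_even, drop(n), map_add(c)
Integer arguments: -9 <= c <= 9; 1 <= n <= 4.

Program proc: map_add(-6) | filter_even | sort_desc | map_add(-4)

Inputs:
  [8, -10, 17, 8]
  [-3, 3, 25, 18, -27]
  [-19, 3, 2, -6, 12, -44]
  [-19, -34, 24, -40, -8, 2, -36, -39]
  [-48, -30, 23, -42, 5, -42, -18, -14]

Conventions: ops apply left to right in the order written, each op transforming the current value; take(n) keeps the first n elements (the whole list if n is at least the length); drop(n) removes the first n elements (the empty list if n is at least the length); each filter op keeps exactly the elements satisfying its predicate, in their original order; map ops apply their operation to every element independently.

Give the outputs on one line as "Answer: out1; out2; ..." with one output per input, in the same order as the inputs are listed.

[-2, -2, -20]; [8]; [2, -8, -16, -54]; [14, -8, -18, -44, -46, -50]; [-24, -28, -40, -52, -52, -58]

Execution, op by op:
  [8, -10, 17, 8] -> [2, -16, 11, 2] -> [2, -16, 2] -> [2, 2, -16] -> [-2, -2, -20]
  [-3, 3, 25, 18, -27] -> [-9, -3, 19, 12, -33] -> [12] -> [12] -> [8]
  [-19, 3, 2, -6, 12, -44] -> [-25, -3, -4, -12, 6, -50] -> [-4, -12, 6, -50] -> [6, -4, -12, -50] -> [2, -8, -16, -54]
  [-19, -34, 24, -40, -8, 2, -36, -39] -> [-25, -40, 18, -46, -14, -4, -42, -45] -> [-40, 18, -46, -14, -4, -42] -> [18, -4, -14, -40, -42, -46] -> [14, -8, -18, -44, -46, -50]
  [-48, -30, 23, -42, 5, -42, -18, -14] -> [-54, -36, 17, -48, -1, -48, -24, -20] -> [-54, -36, -48, -48, -24, -20] -> [-20, -24, -36, -48, -48, -54] -> [-24, -28, -40, -52, -52, -58]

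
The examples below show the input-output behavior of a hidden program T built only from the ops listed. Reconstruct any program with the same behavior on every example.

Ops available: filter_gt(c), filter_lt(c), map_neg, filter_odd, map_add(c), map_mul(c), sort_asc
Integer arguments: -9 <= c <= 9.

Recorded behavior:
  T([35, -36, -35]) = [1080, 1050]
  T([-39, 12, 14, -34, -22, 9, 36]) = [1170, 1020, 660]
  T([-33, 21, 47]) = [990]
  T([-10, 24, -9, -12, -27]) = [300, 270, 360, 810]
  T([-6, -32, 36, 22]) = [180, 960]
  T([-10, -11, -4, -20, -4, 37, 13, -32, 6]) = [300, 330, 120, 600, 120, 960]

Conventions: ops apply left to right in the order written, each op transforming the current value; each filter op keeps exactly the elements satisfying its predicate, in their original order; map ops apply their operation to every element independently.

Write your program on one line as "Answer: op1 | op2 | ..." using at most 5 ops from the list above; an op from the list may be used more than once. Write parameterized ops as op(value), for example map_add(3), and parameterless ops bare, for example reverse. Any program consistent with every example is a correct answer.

map_mul(6) | filter_lt(9) | map_mul(5) | map_neg

Check, running the answer program on each example:
  [35, -36, -35] -> [210, -216, -210] -> [-216, -210] -> [-1080, -1050] -> [1080, 1050]
  [-39, 12, 14, -34, -22, 9, 36] -> [-234, 72, 84, -204, -132, 54, 216] -> [-234, -204, -132] -> [-1170, -1020, -660] -> [1170, 1020, 660]
  [-33, 21, 47] -> [-198, 126, 282] -> [-198] -> [-990] -> [990]
  [-10, 24, -9, -12, -27] -> [-60, 144, -54, -72, -162] -> [-60, -54, -72, -162] -> [-300, -270, -360, -810] -> [300, 270, 360, 810]
  [-6, -32, 36, 22] -> [-36, -192, 216, 132] -> [-36, -192] -> [-180, -960] -> [180, 960]
  [-10, -11, -4, -20, -4, 37, 13, -32, 6] -> [-60, -66, -24, -120, -24, 222, 78, -192, 36] -> [-60, -66, -24, -120, -24, -192] -> [-300, -330, -120, -600, -120, -960] -> [300, 330, 120, 600, 120, 960]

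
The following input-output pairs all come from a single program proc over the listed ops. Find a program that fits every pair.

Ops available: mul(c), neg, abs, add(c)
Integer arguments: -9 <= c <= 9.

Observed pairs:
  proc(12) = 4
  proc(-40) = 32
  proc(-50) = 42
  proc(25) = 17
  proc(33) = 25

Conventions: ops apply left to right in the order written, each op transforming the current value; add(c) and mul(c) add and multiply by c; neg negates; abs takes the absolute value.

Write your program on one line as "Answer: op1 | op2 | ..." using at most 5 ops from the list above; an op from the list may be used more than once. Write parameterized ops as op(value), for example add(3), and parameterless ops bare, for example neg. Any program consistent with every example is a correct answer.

abs | neg | add(8) | abs

Check, running the answer program on each example:
  12 -> 12 -> -12 -> -4 -> 4
  -40 -> 40 -> -40 -> -32 -> 32
  -50 -> 50 -> -50 -> -42 -> 42
  25 -> 25 -> -25 -> -17 -> 17
  33 -> 33 -> -33 -> -25 -> 25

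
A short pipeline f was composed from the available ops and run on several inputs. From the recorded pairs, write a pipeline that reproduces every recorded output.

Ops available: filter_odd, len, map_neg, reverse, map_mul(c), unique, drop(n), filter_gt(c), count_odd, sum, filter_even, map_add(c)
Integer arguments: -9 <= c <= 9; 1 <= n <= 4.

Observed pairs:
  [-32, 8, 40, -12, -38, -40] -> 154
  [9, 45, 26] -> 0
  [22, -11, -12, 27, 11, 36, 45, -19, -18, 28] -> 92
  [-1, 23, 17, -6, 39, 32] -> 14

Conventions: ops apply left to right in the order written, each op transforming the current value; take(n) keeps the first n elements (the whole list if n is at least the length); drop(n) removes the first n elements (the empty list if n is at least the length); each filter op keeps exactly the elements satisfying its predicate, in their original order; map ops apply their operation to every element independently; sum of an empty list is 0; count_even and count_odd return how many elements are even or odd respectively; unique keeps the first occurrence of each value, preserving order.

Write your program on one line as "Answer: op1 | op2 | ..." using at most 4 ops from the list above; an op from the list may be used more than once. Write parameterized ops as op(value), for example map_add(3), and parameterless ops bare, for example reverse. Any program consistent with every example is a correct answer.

map_neg | filter_gt(2) | map_add(8) | sum

Check, running the answer program on each example:
  [-32, 8, 40, -12, -38, -40] -> [32, -8, -40, 12, 38, 40] -> [32, 12, 38, 40] -> [40, 20, 46, 48] -> 154
  [9, 45, 26] -> [-9, -45, -26] -> [] -> [] -> 0
  [22, -11, -12, 27, 11, 36, 45, -19, -18, 28] -> [-22, 11, 12, -27, -11, -36, -45, 19, 18, -28] -> [11, 12, 19, 18] -> [19, 20, 27, 26] -> 92
  [-1, 23, 17, -6, 39, 32] -> [1, -23, -17, 6, -39, -32] -> [6] -> [14] -> 14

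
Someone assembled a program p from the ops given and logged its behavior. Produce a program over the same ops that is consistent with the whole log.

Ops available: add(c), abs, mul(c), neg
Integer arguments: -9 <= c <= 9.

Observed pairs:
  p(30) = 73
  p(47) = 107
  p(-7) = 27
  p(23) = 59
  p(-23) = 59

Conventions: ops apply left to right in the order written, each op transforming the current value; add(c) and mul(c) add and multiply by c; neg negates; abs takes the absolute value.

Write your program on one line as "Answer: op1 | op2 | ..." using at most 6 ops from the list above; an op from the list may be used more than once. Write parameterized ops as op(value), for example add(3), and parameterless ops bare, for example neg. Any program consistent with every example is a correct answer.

neg | abs | add(6) | mul(2) | add(1)

Check, running the answer program on each example:
  30 -> -30 -> 30 -> 36 -> 72 -> 73
  47 -> -47 -> 47 -> 53 -> 106 -> 107
  -7 -> 7 -> 7 -> 13 -> 26 -> 27
  23 -> -23 -> 23 -> 29 -> 58 -> 59
  -23 -> 23 -> 23 -> 29 -> 58 -> 59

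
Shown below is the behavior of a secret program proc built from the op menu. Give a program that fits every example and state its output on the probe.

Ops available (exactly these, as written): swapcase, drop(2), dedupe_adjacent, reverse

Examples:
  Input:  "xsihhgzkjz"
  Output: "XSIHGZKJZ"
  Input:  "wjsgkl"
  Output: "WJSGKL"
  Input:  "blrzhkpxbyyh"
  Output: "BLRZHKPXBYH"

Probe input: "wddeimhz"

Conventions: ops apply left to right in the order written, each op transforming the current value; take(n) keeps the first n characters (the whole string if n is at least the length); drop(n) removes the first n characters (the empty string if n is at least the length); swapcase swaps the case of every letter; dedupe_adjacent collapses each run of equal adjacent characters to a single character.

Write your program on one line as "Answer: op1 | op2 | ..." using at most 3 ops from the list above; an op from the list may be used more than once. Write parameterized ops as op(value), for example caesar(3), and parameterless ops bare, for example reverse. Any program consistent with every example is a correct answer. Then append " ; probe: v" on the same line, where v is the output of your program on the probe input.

swapcase | dedupe_adjacent ; probe: "WDEIMHZ"

Check, running the answer program on each example:
  "xsihhgzkjz" -> "XSIHHGZKJZ" -> "XSIHGZKJZ"
  "wjsgkl" -> "WJSGKL" -> "WJSGKL"
  "blrzhkpxbyyh" -> "BLRZHKPXBYYH" -> "BLRZHKPXBYH"
  probe: "wddeimhz" -> "WDDEIMHZ" -> "WDEIMHZ"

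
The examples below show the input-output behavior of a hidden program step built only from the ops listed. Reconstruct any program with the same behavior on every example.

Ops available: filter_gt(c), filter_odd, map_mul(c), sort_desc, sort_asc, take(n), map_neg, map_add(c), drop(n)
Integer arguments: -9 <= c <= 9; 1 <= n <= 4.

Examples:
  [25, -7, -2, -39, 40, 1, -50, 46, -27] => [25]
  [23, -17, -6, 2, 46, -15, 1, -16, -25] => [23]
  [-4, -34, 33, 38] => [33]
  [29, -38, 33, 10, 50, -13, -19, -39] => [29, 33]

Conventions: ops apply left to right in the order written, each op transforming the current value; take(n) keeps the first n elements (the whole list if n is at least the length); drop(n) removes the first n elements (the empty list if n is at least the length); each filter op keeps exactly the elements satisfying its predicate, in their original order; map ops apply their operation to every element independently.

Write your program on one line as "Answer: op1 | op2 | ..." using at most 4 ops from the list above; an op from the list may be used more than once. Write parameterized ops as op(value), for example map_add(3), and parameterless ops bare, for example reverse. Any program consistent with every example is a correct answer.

sort_asc | filter_gt(3) | filter_odd

Check, running the answer program on each example:
  [25, -7, -2, -39, 40, 1, -50, 46, -27] -> [-50, -39, -27, -7, -2, 1, 25, 40, 46] -> [25, 40, 46] -> [25]
  [23, -17, -6, 2, 46, -15, 1, -16, -25] -> [-25, -17, -16, -15, -6, 1, 2, 23, 46] -> [23, 46] -> [23]
  [-4, -34, 33, 38] -> [-34, -4, 33, 38] -> [33, 38] -> [33]
  [29, -38, 33, 10, 50, -13, -19, -39] -> [-39, -38, -19, -13, 10, 29, 33, 50] -> [10, 29, 33, 50] -> [29, 33]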